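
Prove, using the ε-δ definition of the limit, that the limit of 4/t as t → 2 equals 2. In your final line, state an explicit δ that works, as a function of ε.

Suppose ε > 0. We seek δ > 0 such that 0 < |t − 2| < δ implies |4/t − 2| < ε.
|4/t − 2| = 4·|2 − t|/(2·|t|) = 4|t − 2|/(2|t|).
Restrict δ ≤ 1. Then |t − 2| < 1 gives |t| > 1, so 2|t| > 2.
Then |4/t − 2| < 4|t − 2|/2, which is < ε when |t − 2| < (1/2)ε.
Take δ = min(1, (1/2)ε). Then 0 < |t − 2| < δ gives both |t − 2| < 1 and |t − 2| < (1/2)ε, so |4/t − 2| < ε.

δ = min(1, (1/2)ε)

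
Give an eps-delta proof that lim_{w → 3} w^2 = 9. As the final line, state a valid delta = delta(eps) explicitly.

Fix eps > 0. We seek delta > 0 with 0 < |w − 3| < delta ⇒ |w^2 − 9| < eps.
Factor: w^2 − 9 = (w − 3)(w + 3), so |w^2 − 9| = |w − 3|·|w + 3|.
Impose delta ≤ 2 so that |w| < 5; then |w + 3| ≤ 8.
Hence |w^2 − 9| ≤ 8|w − 3|, which is < eps once |w − 3| < eps/8.
Take delta = min(2, eps/8). If 0 < |w − 3| < delta then both bounds hold and |w^2 − 9| ≤ 8|w − 3| < 8·(eps/8) = eps.

delta = min(2, eps/8)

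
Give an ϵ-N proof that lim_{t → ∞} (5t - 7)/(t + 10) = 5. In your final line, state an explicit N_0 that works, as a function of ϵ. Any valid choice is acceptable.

N_0 = 57/ϵ

Fix ϵ > 0. We seek N_0 > 0 such that t > N_0 implies |(5t - 7)/(t + 10) − 5| < ϵ.
(5t - 7)/(t + 10) − 5 = ((5t - 7) − 5(t + 10)) / ((t + 10)) = -57/((t + 10)).
For t > 0 we have t + 10 > t, so |(5t - 7)/(t + 10) − 5| = 57/((t + 10)) < 57/(t) = 57/t.
Thus |(5t - 7)/(t + 10) − 5| < ϵ whenever t > 57/ϵ.
Take N_0 = 57/ϵ. If t > N_0 then |(5t - 7)/(t + 10) − 5| < 57/t < ϵ.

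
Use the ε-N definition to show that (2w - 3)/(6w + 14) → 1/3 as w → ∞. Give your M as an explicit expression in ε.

M = (23/18)/ε

Let ε > 0. We seek M > 0 such that w > M implies |(2w - 3)/(6w + 14) − (1/3)| < ε.
(2w - 3)/(6w + 14) − (1/3) = (6(2w - 3) − 2(6w + 14)) / (6(6w + 14)) = -46/(6(6w + 14)).
For w > 0 we have 6w + 14 > 6w, so |(2w - 3)/(6w + 14) − (1/3)| = 46/(6(6w + 14)) < 46/(6·6w) = (23/18)/w.
Thus |(2w - 3)/(6w + 14) − (1/3)| < ε whenever w > (23/18)/ε.
Take M = (23/18)/ε. If w > M then |(2w - 3)/(6w + 14) − (1/3)| < (23/18)/w < ε.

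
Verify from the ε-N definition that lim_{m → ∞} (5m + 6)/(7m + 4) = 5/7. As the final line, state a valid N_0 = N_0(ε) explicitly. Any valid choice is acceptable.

N_0 = (22/49)/ε

Let ε > 0 be given. For m ≥ 1, |(5m + 6)/(7m + 4) − (5/7)| = |22|/(7(7m + 4)) = 22/(7(7m + 4)).
Since 7m + 4 ≥ 7m for m ≥ 1, this is ≤ 22/(7·7m) = (22/49)/m.
So |(5m + 6)/(7m + 4) − (5/7)| < ε whenever m > (22/49)/ε.
Take N_0 = (22/49)/ε. If m > N_0 then |(5m + 6)/(7m + 4) − (5/7)| ≤ (22/49)/m < ε.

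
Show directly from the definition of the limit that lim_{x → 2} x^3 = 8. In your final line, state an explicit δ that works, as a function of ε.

δ = min(1, ε/19)

Let ε > 0. We seek δ > 0 with 0 < |x − 2| < δ ⇒ |x^3 − 8| < ε.
Factor: x^3 − 8 = (x − 2)(x^2 + 2x + 4), so |x^3 − 8| = |x − 2|·|x^2 + 2x + 4|.
Restrict δ ≤ 1. Then |x − 2| < 1 gives |x| < 3, so by the triangle inequality |x^2 + 2x + 4| ≤ 3^2 + 2·3 + 4 = 19.
Hence |x^3 − 8| ≤ 19|x − 2|, which is < ε once |x − 2| < ε/19.
Take δ = min(1, ε/19). If 0 < |x − 2| < δ then both bounds hold and |x^3 − 8| ≤ 19|x − 2| < 19·(ε/19) = ε.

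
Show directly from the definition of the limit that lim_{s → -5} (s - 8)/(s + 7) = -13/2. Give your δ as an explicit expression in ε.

Fix ε > 0. We want δ > 0 with 0 < |s + 5| < δ ⇒ |(s - 8)/(s + 7) + 13/2| < ε.
Combining over a common denominator, (s - 8)/(s + 7) + 13/2 = [(s - 8)·2 − (-13)·(s + 7)] / [2·(s + 7)] = 15(s + 5) / (2(s + 7)).
So |(s - 8)/(s + 7) + 13/2| = 15|s + 5| / (2·|s + 7|).
Restrict δ ≤ 1. Then |s + 5| < 1 gives |s + 7| = |(s + 5) + 2| ≥ 2 − 1 = 1.
Hence |(s - 8)/(s + 7) + 13/2| < 15|s + 5|/(2·1) = (15/2)|s + 5|, which is < ε once |s + 5| < (2/15)ε.
Take δ = min(1, (2/15)ε). Then 0 < |s + 5| < δ forces both bounds, so |(s - 8)/(s + 7) + 13/2| < ε.

δ = min(1, (2/15)ε)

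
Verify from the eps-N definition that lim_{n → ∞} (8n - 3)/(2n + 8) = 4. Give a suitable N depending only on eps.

N = (35/2)/eps

Fix eps > 0. For n ≥ 1, |(8n - 3)/(2n + 8) − 4| = |-70|/(2(2n + 8)) = 70/(2(2n + 8)).
Since 2n + 8 ≥ 2n for n ≥ 1, this is ≤ 70/(2·2n) = (35/2)/n.
So |(8n - 3)/(2n + 8) − 4| < eps whenever n > (35/2)/eps.
Take N = (35/2)/eps. If n > N then |(8n - 3)/(2n + 8) − 4| ≤ (35/2)/n < eps.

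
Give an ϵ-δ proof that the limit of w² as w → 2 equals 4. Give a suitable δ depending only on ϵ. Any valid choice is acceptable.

δ = min(1, ϵ/5)

Fix ϵ > 0. We seek δ > 0 with 0 < |w − 2| < δ ⇒ |w² − 4| < ϵ.
Factor: w² − 4 = (w − 2)(w + 2), so |w² − 4| = |w − 2|·|w + 2|.
Restrict δ ≤ 1. Then |w − 2| < 1 gives |w| < 3, so by the triangle inequality |w + 2| ≤ 3 + 2 = 5.
Hence |w² − 4| ≤ 5|w − 2|, which is < ϵ once |w − 2| < ϵ/5.
Take δ = min(1, ϵ/5). If 0 < |w − 2| < δ then both bounds hold and |w² − 4| ≤ 5|w − 2| < 5·(ϵ/5) = ϵ.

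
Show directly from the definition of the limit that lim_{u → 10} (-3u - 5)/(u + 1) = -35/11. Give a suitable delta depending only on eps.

Suppose eps > 0. We want delta > 0 with 0 < |u − 10| < delta ⇒ |(-3u - 5)/(u + 1) + 35/11| < eps.
Combining over a common denominator, (-3u - 5)/(u + 1) + 35/11 = [(-3u - 5)·11 − (-35)·(u + 1)] / [11·(u + 1)] = 2(u − 10) / (11(u + 1)).
So |(-3u - 5)/(u + 1) + 35/11| = 2|u − 10| / (11·|u + 1|).
Require delta ≤ 11/2, so |u + 1| ≥ |11| − |u − 10| > 11 − 11/2 = 11/2.
Hence |(-3u - 5)/(u + 1) + 35/11| < 2|u − 10|/(11·(11/2)) = (4/121)|u − 10|, which is < eps once |u − 10| < (121/4)eps.
Take delta = min(11/2, (121/4)eps). Then 0 < |u − 10| < delta forces both bounds, so |(-3u - 5)/(u + 1) + 35/11| < eps.

delta = min(11/2, (121/4)eps)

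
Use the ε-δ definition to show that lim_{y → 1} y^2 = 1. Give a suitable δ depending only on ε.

Let ε > 0 be given. We seek δ > 0 with 0 < |y − 1| < δ ⇒ |y^2 − 1| < ε.
Factor: y^2 − 1 = (y − 1)(y + 1), so |y^2 − 1| = |y − 1|·|y + 1|.
Impose δ ≤ 2 so that |y| < 3; then |y + 1| ≤ 4.
Hence |y^2 − 1| ≤ 4|y − 1|, which is < ε once |y − 1| < ε/4.
Take δ = min(2, ε/4). If 0 < |y − 1| < δ then both bounds hold and |y^2 − 1| ≤ 4|y − 1| < 4·(ε/4) = ε.

δ = min(2, ε/4)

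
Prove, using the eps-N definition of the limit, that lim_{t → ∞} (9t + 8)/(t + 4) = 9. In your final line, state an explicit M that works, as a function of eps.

M = 28/eps

Fix eps > 0. We seek M > 0 such that t > M implies |(9t + 8)/(t + 4) − 9| < eps.
(9t + 8)/(t + 4) − 9 = ((9t + 8) − 9(t + 4)) / ((t + 4)) = -28/((t + 4)).
For t > 0 we have t + 4 > t, so |(9t + 8)/(t + 4) − 9| = 28/((t + 4)) < 28/(t) = 28/t.
Thus |(9t + 8)/(t + 4) − 9| < eps whenever t > 28/eps.
Take M = 28/eps. If t > M then |(9t + 8)/(t + 4) − 9| < 28/t < eps.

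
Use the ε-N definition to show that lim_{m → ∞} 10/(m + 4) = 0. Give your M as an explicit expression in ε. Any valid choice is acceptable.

M = 10/ε

Let ε > 0. For m ≥ 1, |10/(m + 4) − 0| = 10/(m + 4) ≤ 10/m.
We need 10/m < ε, i.e. m > 10/ε.
Take M = 10/ε. If m > M then |10/(m + 4)| ≤ 10/m < ε.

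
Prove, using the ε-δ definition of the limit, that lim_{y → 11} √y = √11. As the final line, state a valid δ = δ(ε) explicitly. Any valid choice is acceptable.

Fix ε > 0. We want δ > 0 such that 0 < |y − 11| < δ implies |√y − √11| < ε.
Rationalise: √y − √11 = (y − 11)/(√y + √11), so |√y − √11| = |y − 11|/(√y + √11).
Restrict δ ≤ 11 so that |y − 11| < 11 forces y > 0, and then √y + √11 > √11.
Hence |√y − √11| < |y − 11|/√11, which is < ε once |y − 11| < √11·ε.
Take δ = min(11, √11·ε). If 0 < |y − 11| < δ then y > 0 and |√y − √11| < |y − 11|/√11 < ε.

δ = min(11, √11·ε)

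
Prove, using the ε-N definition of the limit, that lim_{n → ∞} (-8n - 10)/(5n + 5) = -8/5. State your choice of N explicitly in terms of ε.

Let ε > 0 be given. For n ≥ 1, |(-8n - 10)/(5n + 5) + 8/5| = |-10|/(5(5n + 5)) = 10/(5(5n + 5)).
Since 5n + 5 ≥ 5n for n ≥ 1, this is ≤ 10/(5·5n) = (2/5)/n.
So |(-8n - 10)/(5n + 5) + 8/5| < ε whenever n > (2/5)/ε.
Take N = (2/5)/ε. If n > N then |(-8n - 10)/(5n + 5) + 8/5| ≤ (2/5)/n < ε.

N = (2/5)/ε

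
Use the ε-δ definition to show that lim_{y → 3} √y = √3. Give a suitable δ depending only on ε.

Fix ε > 0. We want δ > 0 such that 0 < |y − 3| < δ implies |√y − √3| < ε.
Multiplying by the conjugate, |√y − √3| = |y − 3|/(√y + √3).
Restrict δ ≤ 3 so that |y − 3| < 3 forces y > 0, and then √y + √3 > √3.
Hence |√y − √3| < |y − 3|/√3, which is < ε once |y − 3| < √3·ε.
Take δ = min(3, √3·ε). If 0 < |y − 3| < δ then y > 0 and |√y − √3| < |y − 3|/√3 < ε.

δ = min(3, √3·ε)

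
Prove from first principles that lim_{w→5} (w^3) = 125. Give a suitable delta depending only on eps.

delta = min(1, eps/91)

Let eps > 0. We seek delta > 0 with 0 < |w − 5| < delta ⇒ |w^3 − 125| < eps.
Factor: w^3 − 125 = (w − 5)(w^2 + 5w + 25), so |w^3 − 125| = |w − 5|·|w^2 + 5w + 25|.
Impose delta ≤ 1 so that |w| < 6; then |w^2 + 5w + 25| ≤ 91.
Hence |w^3 − 125| ≤ 91|w − 5|, which is < eps once |w − 5| < eps/91.
Take delta = min(1, eps/91). If 0 < |w − 5| < delta then both bounds hold and |w^3 − 125| ≤ 91|w − 5| < 91·(eps/91) = eps.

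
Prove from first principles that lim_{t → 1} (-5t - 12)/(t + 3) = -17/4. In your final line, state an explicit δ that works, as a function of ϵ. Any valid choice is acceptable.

Let ϵ > 0. We want δ > 0 with 0 < |t − 1| < δ ⇒ |(-5t - 12)/(t + 3) + 17/4| < ϵ.
Combining over a common denominator, (-5t - 12)/(t + 3) + 17/4 = [(-5t - 12)·4 − (-17)·(t + 3)] / [4·(t + 3)] = -3(t − 1) / (4(t + 3)).
So |(-5t - 12)/(t + 3) + 17/4| = 3|t − 1| / (4·|t + 3|).
Require δ ≤ 2, so |t + 3| ≥ |4| − |t − 1| > 4 − 2 = 2.
Hence |(-5t - 12)/(t + 3) + 17/4| < 3|t − 1|/(4·2) = (3/8)|t − 1|, which is < ϵ once |t − 1| < (8/3)ϵ.
Take δ = min(2, (8/3)ϵ). Then 0 < |t − 1| < δ forces both bounds, so |(-5t - 12)/(t + 3) + 17/4| < ϵ.

δ = min(2, (8/3)ϵ)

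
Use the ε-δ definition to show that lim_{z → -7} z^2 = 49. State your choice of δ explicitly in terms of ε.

δ = min(1, ε/15)

Let ε > 0 be given. We seek δ > 0 with 0 < |z + 7| < δ ⇒ |z^2 − 49| < ε.
Factor: z^2 − 49 = (z + 7)(z - 7), so |z^2 − 49| = |z + 7|·|z - 7|.
Restrict δ ≤ 1. Then |z + 7| < 1 gives |z| < 8, so by the triangle inequality |z - 7| ≤ 8 + 7 = 15.
Hence |z^2 − 49| ≤ 15|z + 7|, which is < ε once |z + 7| < ε/15.
Take δ = min(1, ε/15). If 0 < |z + 7| < δ then both bounds hold and |z^2 − 49| ≤ 15|z + 7| < 15·(ε/15) = ε.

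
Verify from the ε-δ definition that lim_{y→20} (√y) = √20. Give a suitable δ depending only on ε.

δ = min(20, √20·ε)

Let ε > 0. We want δ > 0 such that 0 < |y − 20| < δ implies |√y − √20| < ε.
Multiplying by the conjugate, |√y − √20| = |y − 20|/(√y + √20).
Restrict δ ≤ 20 so that |y − 20| < 20 forces y > 0, and then √y + √20 > √20.
Hence |√y − √20| < |y − 20|/√20, which is < ε once |y − 20| < √20·ε.
Take δ = min(20, √20·ε). If 0 < |y − 20| < δ then y > 0 and |√y − √20| < |y − 20|/√20 < ε.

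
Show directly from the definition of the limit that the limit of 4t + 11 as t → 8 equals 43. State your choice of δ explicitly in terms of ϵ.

Let ϵ > 0 be given. We need δ > 0 so that 0 < |t − 8| < δ implies |(4t + 11) − 43| < ϵ.
|(4t + 11) − 43| = |4t - 32| = 4|t − 8|.
So 4|t − 8| < ϵ exactly when |t − 8| < ϵ/4.
Choosing δ = ϵ/4 gives |(4t + 11) − 43| = 4|t − 8| < ϵ whenever |t − 8| < δ.

δ = ϵ/4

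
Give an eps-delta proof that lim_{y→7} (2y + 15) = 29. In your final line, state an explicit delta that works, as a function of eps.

delta = eps/2

Suppose eps > 0. We need delta > 0 so that 0 < |y − 7| < delta implies |(2y + 15) − 29| < eps.
Since (2y + 15) − 29 = 2(y − 7), we have |(2y + 15) − 29| = 2|y − 7|.
So 2|y − 7| < eps exactly when |y − 7| < eps/2.
Choosing delta = eps/2 gives |(2y + 15) − 29| = 2|y − 7| < eps whenever |y − 7| < delta.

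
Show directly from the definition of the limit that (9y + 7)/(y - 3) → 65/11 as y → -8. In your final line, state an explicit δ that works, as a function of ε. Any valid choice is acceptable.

Let ε > 0. We want δ > 0 with 0 < |y + 8| < δ ⇒ |(9y + 7)/(y - 3) − (65/11)| < ε.
Combining over a common denominator, (9y + 7)/(y - 3) − (65/11) = [(9y + 7)·(-11) − (-65)·(y - 3)] / [(-11)·(y - 3)] = -34(y + 8) / ((-11)(y - 3)).
So |(9y + 7)/(y - 3) − (65/11)| = 34|y + 8| / (11·|y − 3|).
Restrict δ ≤ 11/2. Then |y + 8| < 11/2 gives |y − 3| = |(y + 8) + (-11)| ≥ 11 − 11/2 = 11/2.
Hence |(9y + 7)/(y - 3) − (65/11)| < 34|y + 8|/(11·(11/2)) = (68/121)|y + 8|, which is < ε once |y + 8| < (121/68)ε.
Take δ = min(11/2, (121/68)ε). Then 0 < |y + 8| < δ forces both bounds, so |(9y + 7)/(y - 3) − (65/11)| < ε.

δ = min(11/2, (121/68)ε)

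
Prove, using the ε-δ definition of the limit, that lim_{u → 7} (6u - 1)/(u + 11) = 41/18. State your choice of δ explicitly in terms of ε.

Fix ε > 0. We want δ > 0 with 0 < |u − 7| < δ ⇒ |(6u - 1)/(u + 11) − (41/18)| < ε.
Combining over a common denominator, (6u - 1)/(u + 11) − (41/18) = [(6u - 1)·18 − 41·(u + 11)] / [18·(u + 11)] = 67(u − 7) / (18(u + 11)).
So |(6u - 1)/(u + 11) − (41/18)| = 67|u − 7| / (18·|u + 11|).
Restrict δ ≤ 9. Then |u − 7| < 9 gives |u + 11| = |(u − 7) + 18| ≥ 18 − 9 = 9.
Hence |(6u - 1)/(u + 11) − (41/18)| < 67|u − 7|/(18·9) = (67/162)|u − 7|, which is < ε once |u − 7| < (162/67)ε.
Take δ = min(9, (162/67)ε). Then 0 < |u − 7| < δ forces both bounds, so |(6u - 1)/(u + 11) − (41/18)| < ε.

δ = min(9, (162/67)ε)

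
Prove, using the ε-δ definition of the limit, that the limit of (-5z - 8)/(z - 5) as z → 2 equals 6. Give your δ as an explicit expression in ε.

Fix ε > 0. We want δ > 0 with 0 < |z − 2| < δ ⇒ |(-5z - 8)/(z - 5) − 6| < ε.
Combining over a common denominator, (-5z - 8)/(z - 5) − 6 = [(-5z - 8)·(-3) − (-18)·(z - 5)] / [(-3)·(z - 5)] = 33(z − 2) / ((-3)(z - 5)).
So |(-5z - 8)/(z - 5) − 6| = 33|z − 2| / (3·|z − 5|).
Require δ ≤ 3/2, so |z − 5| ≥ |-3| − |z − 2| > 3 − 3/2 = 3/2.
Hence |(-5z - 8)/(z - 5) − 6| < 33|z − 2|/(3·(3/2)) = (22/3)|z − 2|, which is < ε once |z − 2| < (3/22)ε.
Take δ = min(3/2, (3/22)ε). Then 0 < |z − 2| < δ forces both bounds, so |(-5z - 8)/(z - 5) − 6| < ε.

δ = min(3/2, (3/22)ε)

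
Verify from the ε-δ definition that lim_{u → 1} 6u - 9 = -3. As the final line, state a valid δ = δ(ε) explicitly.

Suppose ε > 0. We need δ > 0 so that 0 < |u − 1| < δ implies |(6u - 9) + 3| < ε.
|(6u - 9) + 3| = |6u - 6| = 6|u − 1|.
So 6|u − 1| < ε exactly when |u − 1| < ε/6.
Choosing δ = ε/6 gives |(6u - 9) + 3| = 6|u − 1| < ε whenever |u − 1| < δ.

δ = ε/6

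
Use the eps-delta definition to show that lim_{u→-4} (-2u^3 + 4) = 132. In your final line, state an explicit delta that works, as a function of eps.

Fix eps > 0. We want delta > 0 such that 0 < |u + 4| < delta implies |(-2u^3 + 4) − 132| < eps.
(-2u^3 + 4) − 132 = -2u^3 - 128 = (u + 4)(-2u^2 + 8u - 32).
So |(-2u^3 + 4) − 132| = |u + 4|·|-2u^2 + 8u - 32|.
Assume first that |u + 4| < 2, so |u| < 6. Then |-2u^2 + 8u - 32| ≤ 2·6^2 + 8·6 + 32 = 152.
Hence |(-2u^3 + 4) − 132| ≤ 152|u + 4| < eps provided |u + 4| < eps/152.
Choosing delta = min(2, eps/152) ensures both conditions, hence |(-2u^3 + 4) − 132| < eps.

delta = min(2, eps/152)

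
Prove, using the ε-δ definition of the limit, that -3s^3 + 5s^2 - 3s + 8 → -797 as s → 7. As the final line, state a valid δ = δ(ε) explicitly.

Let ε > 0. We want δ > 0 such that 0 < |s − 7| < δ implies |(-3s^3 + 5s^2 - 3s + 8) + 797| < ε.
(-3s^3 + 5s^2 - 3s + 8) + 797 = -3s^3 + 5s^2 - 3s + 805 = (s − 7)(-3s^2 - 16s - 115).
So |(-3s^3 + 5s^2 - 3s + 8) + 797| = |s − 7|·|-3s^2 - 16s - 115|.
Require δ ≤ 1. Then |s − 7| < 1 gives |s| < 8, and by the triangle inequality |-3s^2 - 16s - 115| ≤ 3·8^2 + 16·8 + 115 = 435.
Hence |(-3s^3 + 5s^2 - 3s + 8) + 797| ≤ 435|s − 7| < ε provided |s − 7| < ε/435.
Choosing δ = min(1, ε/435) ensures both conditions, hence |(-3s^3 + 5s^2 - 3s + 8) + 797| < ε.

δ = min(1, ε/435)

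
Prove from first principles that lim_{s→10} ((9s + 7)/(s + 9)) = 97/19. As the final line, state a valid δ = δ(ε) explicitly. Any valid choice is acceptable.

δ = min(19/2, (361/148)ε)

Let ε > 0. We want δ > 0 with 0 < |s − 10| < δ ⇒ |(9s + 7)/(s + 9) − (97/19)| < ε.
Combining over a common denominator, (9s + 7)/(s + 9) − (97/19) = [(9s + 7)·19 − 97·(s + 9)] / [19·(s + 9)] = 74(s − 10) / (19(s + 9)).
So |(9s + 7)/(s + 9) − (97/19)| = 74|s − 10| / (19·|s + 9|).
Require δ ≤ 19/2, so |s + 9| ≥ |19| − |s − 10| > 19 − 19/2 = 19/2.
Hence |(9s + 7)/(s + 9) − (97/19)| < 74|s − 10|/(19·(19/2)) = (148/361)|s − 10|, which is < ε once |s − 10| < (361/148)ε.
Take δ = min(19/2, (361/148)ε). Then 0 < |s − 10| < δ forces both bounds, so |(9s + 7)/(s + 9) − (97/19)| < ε.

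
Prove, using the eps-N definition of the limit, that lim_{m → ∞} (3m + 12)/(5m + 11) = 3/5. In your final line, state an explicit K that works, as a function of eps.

K = (27/25)/eps

Suppose eps > 0. For m ≥ 1, |(3m + 12)/(5m + 11) − (3/5)| = |27|/(5(5m + 11)) = 27/(5(5m + 11)).
Since 5m + 11 ≥ 5m for m ≥ 1, this is ≤ 27/(5·5m) = (27/25)/m.
So |(3m + 12)/(5m + 11) − (3/5)| < eps whenever m > (27/25)/eps.
Take K = (27/25)/eps. If m > K then |(3m + 12)/(5m + 11) − (3/5)| ≤ (27/25)/m < eps.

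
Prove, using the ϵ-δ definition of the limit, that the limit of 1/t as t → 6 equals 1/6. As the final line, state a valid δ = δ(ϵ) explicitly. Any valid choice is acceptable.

Let ϵ > 0. We seek δ > 0 such that 0 < |t − 6| < δ implies |1/t − (1/6)| < ϵ.
|1/t − (1/6)| = |6 − t|/(6·|t|) = |t − 6|/(6|t|).
Restrict δ ≤ 3. Then |t − 6| < 3 gives |t| > 3, so 6|t| > 18.
Then |1/t − (1/6)| < |t − 6|/18, which is < ϵ when |t − 6| < 18ϵ.
Take δ = min(3, 18ϵ). Then 0 < |t − 6| < δ gives both |t − 6| < 3 and |t − 6| < 18ϵ, so |1/t − (1/6)| < ϵ.

δ = min(3, 18ϵ)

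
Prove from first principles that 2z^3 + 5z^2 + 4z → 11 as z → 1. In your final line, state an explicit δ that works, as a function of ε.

δ = min(1, ε/33)

Fix ε > 0. We want δ > 0 such that 0 < |z − 1| < δ implies |(2z^3 + 5z^2 + 4z) − 11| < ε.
(2z^3 + 5z^2 + 4z) − 11 = 2z^3 + 5z^2 + 4z - 11 = (z − 1)(2z^2 + 7z + 11).
So |(2z^3 + 5z^2 + 4z) − 11| = |z − 1|·|2z^2 + 7z + 11|.
Assume first that |z − 1| < 1, so |z| < 2. Then |2z^2 + 7z + 11| ≤ 2·2^2 + 7·2 + 11 = 33.
Hence |(2z^3 + 5z^2 + 4z) − 11| ≤ 33|z − 1| < ε provided |z − 1| < ε/33.
Take δ = min(1, ε/33). Then 0 < |z − 1| < δ gives both |z − 1| < 1 and |z − 1| < ε/33, so |(2z^3 + 5z^2 + 4z) − 11| < ε.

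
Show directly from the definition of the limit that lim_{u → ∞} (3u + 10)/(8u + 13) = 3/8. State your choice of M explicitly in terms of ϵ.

M = (41/64)/ϵ

Let ϵ > 0 be given. We seek M > 0 such that u > M implies |(3u + 10)/(8u + 13) − (3/8)| < ϵ.
(3u + 10)/(8u + 13) − (3/8) = (8(3u + 10) − 3(8u + 13)) / (8(8u + 13)) = 41/(8(8u + 13)).
For u > 0 we have 8u + 13 > 8u, so |(3u + 10)/(8u + 13) − (3/8)| = 41/(8(8u + 13)) < 41/(8·8u) = (41/64)/u.
Thus |(3u + 10)/(8u + 13) − (3/8)| < ϵ whenever u > (41/64)/ϵ.
Take M = (41/64)/ϵ. If u > M then |(3u + 10)/(8u + 13) − (3/8)| < (41/64)/u < ϵ.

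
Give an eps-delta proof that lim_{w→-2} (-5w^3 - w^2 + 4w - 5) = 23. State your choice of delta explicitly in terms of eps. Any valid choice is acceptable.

Suppose eps > 0. We want delta > 0 such that 0 < |w + 2| < delta implies |(-5w^3 - w^2 + 4w - 5) − 23| < eps.
(-5w^3 - w^2 + 4w - 5) − 23 = -5w^3 - w^2 + 4w - 28 = (w + 2)(-5w^2 + 9w - 14).
So |(-5w^3 - w^2 + 4w - 5) − 23| = |w + 2|·|-5w^2 + 9w - 14|.
Require delta ≤ 1. Then |w + 2| < 1 gives |w| < 3, and by the triangle inequality |-5w^2 + 9w - 14| ≤ 5·3^2 + 9·3 + 14 = 86.
Hence |(-5w^3 - w^2 + 4w - 5) − 23| ≤ 86|w + 2| < eps provided |w + 2| < eps/86.
Take delta = min(1, eps/86). Then 0 < |w + 2| < delta gives both |w + 2| < 1 and |w + 2| < eps/86, so |(-5w^3 - w^2 + 4w - 5) − 23| < eps.

delta = min(1, eps/86)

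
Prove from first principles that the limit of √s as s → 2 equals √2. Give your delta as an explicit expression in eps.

Suppose eps > 0. We want delta > 0 such that 0 < |s − 2| < delta implies |√s − √2| < eps.
Rationalise: √s − √2 = (s − 2)/(√s + √2), so |√s − √2| = |s − 2|/(√s + √2).
Restrict delta ≤ 2 so that |s − 2| < 2 forces s > 0, and then √s + √2 > √2.
Hence |√s − √2| < |s − 2|/√2, which is < eps once |s − 2| < √2·eps.
Take delta = min(2, √2·eps). If 0 < |s − 2| < delta then s > 0 and |√s − √2| < |s − 2|/√2 < eps.

delta = min(2, √2·eps)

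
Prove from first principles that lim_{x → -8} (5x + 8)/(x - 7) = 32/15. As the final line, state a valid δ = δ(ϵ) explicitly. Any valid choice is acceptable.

Fix ϵ > 0. We want δ > 0 with 0 < |x + 8| < δ ⇒ |(5x + 8)/(x - 7) − (32/15)| < ϵ.
Combining over a common denominator, (5x + 8)/(x - 7) − (32/15) = [(5x + 8)·(-15) − (-32)·(x - 7)] / [(-15)·(x - 7)] = -43(x + 8) / ((-15)(x - 7)).
So |(5x + 8)/(x - 7) − (32/15)| = 43|x + 8| / (15·|x − 7|).
Require δ ≤ 15/2, so |x − 7| ≥ |-15| − |x + 8| > 15 − 15/2 = 15/2.
Hence |(5x + 8)/(x - 7) − (32/15)| < 43|x + 8|/(15·(15/2)) = (86/225)|x + 8|, which is < ϵ once |x + 8| < (225/86)ϵ.
Take δ = min(15/2, (225/86)ϵ). Then 0 < |x + 8| < δ forces both bounds, so |(5x + 8)/(x - 7) − (32/15)| < ϵ.

δ = min(15/2, (225/86)ϵ)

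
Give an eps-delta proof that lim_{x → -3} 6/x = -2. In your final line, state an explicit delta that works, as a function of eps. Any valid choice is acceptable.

delta = min(3/2, (3/4)eps)

Suppose eps > 0. We seek delta > 0 such that 0 < |x + 3| < delta implies |6/x + 2| < eps.
|6/x + 2| = 6·|-3 − x|/(3·|x|) = 6|x + 3|/(3|x|).
Require delta ≤ 3/2 so that |x| > 3 − 3/2 = 3/2, hence 3|x| > 9/2.
Then |6/x + 2| < 6|x + 3|/(9/2), which is < eps when |x + 3| < (3/4)eps.
Take delta = min(3/2, (3/4)eps). Then 0 < |x + 3| < delta gives both |x + 3| < 3/2 and |x + 3| < (3/4)eps, so |6/x + 2| < eps.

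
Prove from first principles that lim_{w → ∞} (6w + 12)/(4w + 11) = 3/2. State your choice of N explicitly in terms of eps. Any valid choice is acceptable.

Fix eps > 0. We seek N > 0 such that w > N implies |(6w + 12)/(4w + 11) − (3/2)| < eps.
(6w + 12)/(4w + 11) − (3/2) = (4(6w + 12) − 6(4w + 11)) / (4(4w + 11)) = -18/(4(4w + 11)).
For w > 0 we have 4w + 11 > 4w, so |(6w + 12)/(4w + 11) − (3/2)| = 18/(4(4w + 11)) < 18/(4·4w) = (9/8)/w.
Thus |(6w + 12)/(4w + 11) − (3/2)| < eps whenever w > (9/8)/eps.
Take N = (9/8)/eps. If w > N then |(6w + 12)/(4w + 11) − (3/2)| < (9/8)/w < eps.

N = (9/8)/eps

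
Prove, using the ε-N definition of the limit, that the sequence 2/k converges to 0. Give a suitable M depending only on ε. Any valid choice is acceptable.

M = 2/ε

Let ε > 0 be given. For k ≥ 1, |2/k − 0| = 2/(k) ≤ 2/k.
We need 2/k < ε, i.e. k > 2/ε.
Take M = 2/ε. If k > M then |2/k| ≤ 2/k < ε.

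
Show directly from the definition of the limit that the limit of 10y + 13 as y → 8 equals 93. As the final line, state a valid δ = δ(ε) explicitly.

Fix ε > 0. We need δ > 0 so that 0 < |y − 8| < δ implies |(10y + 13) − 93| < ε.
|(10y + 13) − 93| = |10y - 80| = 10|y − 8|.
Thus it suffices that |y − 8| < ε/10.
Choosing δ = ε/10 gives |(10y + 13) − 93| = 10|y − 8| < ε whenever |y − 8| < δ.

δ = ε/10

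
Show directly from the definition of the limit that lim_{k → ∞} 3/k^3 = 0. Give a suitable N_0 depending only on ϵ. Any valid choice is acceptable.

N_0 = (3/ϵ)^{1/3}

Suppose ϵ > 0. For k ≥ 1, |3/k^3 − 0| = 3/k^3.
3/k^3 < ϵ ⇔ k^3 > 3/ϵ ⇔ k > (3/ϵ)^{1/3}.
Take N_0 = (3/ϵ)^{1/3}. Then k > N_0 implies 3/k^3 < ϵ.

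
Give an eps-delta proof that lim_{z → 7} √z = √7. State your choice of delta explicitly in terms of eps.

Suppose eps > 0. We want delta > 0 such that 0 < |z − 7| < delta implies |√z − √7| < eps.
Rationalise: √z − √7 = (z − 7)/(√z + √7), so |√z − √7| = |z − 7|/(√z + √7).
Restrict delta ≤ 7 so that |z − 7| < 7 forces z > 0, and then √z + √7 > √7.
Hence |√z − √7| < |z − 7|/√7, which is < eps once |z − 7| < √7·eps.
Take delta = min(7, √7·eps). If 0 < |z − 7| < delta then z > 0 and |√z − √7| < |z − 7|/√7 < eps.

delta = min(7, √7·eps)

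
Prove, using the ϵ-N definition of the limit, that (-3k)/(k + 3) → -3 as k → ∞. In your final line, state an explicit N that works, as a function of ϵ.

Suppose ϵ > 0. For k ≥ 1, |(-3k)/(k + 3) + 3| = |9|/((k + 3)) = 9/((k + 3)).
Since k + 3 ≥ k for k ≥ 1, this is ≤ 9/(k) = 9/k.
So |(-3k)/(k + 3) + 3| < ϵ whenever k > 9/ϵ.
Take N = 9/ϵ. If k > N then |(-3k)/(k + 3) + 3| ≤ 9/k < ϵ.

N = 9/ϵ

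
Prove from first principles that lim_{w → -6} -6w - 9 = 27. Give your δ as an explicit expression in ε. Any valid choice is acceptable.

Suppose ε > 0. We need δ > 0 so that 0 < |w + 6| < δ implies |(-6w - 9) − 27| < ε.
Since (-6w - 9) − 27 = -6(w + 6), we have |(-6w - 9) − 27| = 6|w + 6|.
So 6|w + 6| < ε exactly when |w + 6| < ε/6.
Take δ = ε/6. If 0 < |w + 6| < δ then |(-6w - 9) − 27| = 6|w + 6| < 6·(ε/6) = ε.

δ = ε/6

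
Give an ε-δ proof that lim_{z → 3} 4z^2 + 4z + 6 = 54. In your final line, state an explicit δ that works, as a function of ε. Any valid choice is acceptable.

δ = min(1, ε/32)

Let ε > 0. We want δ > 0 such that 0 < |z − 3| < δ implies |(4z^2 + 4z + 6) − 54| < ε.
(4z^2 + 4z + 6) − 54 = 4z^2 + 4z - 48 = (z − 3)(4z + 16).
So |(4z^2 + 4z + 6) − 54| = |z − 3|·|4z + 16|.
Assume first that |z − 3| < 1, so |z| < 4. Then |4z + 16| ≤ 4·4 + 16 = 32.
Hence |(4z^2 + 4z + 6) − 54| ≤ 32|z − 3| < ε provided |z − 3| < ε/32.
Choosing δ = min(1, ε/32) ensures both conditions, hence |(4z^2 + 4z + 6) − 54| < ε.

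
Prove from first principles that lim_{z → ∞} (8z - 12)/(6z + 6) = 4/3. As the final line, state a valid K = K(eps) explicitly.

K = (10/3)/eps

Let eps > 0. We seek K > 0 such that z > K implies |(8z - 12)/(6z + 6) − (4/3)| < eps.
(8z - 12)/(6z + 6) − (4/3) = (6(8z - 12) − 8(6z + 6)) / (6(6z + 6)) = -120/(6(6z + 6)).
For z > 0 we have 6z + 6 > 6z, so |(8z - 12)/(6z + 6) − (4/3)| = 120/(6(6z + 6)) < 120/(6·6z) = (10/3)/z.
Thus |(8z - 12)/(6z + 6) − (4/3)| < eps whenever z > (10/3)/eps.
Take K = (10/3)/eps. If z > K then |(8z - 12)/(6z + 6) − (4/3)| < (10/3)/z < eps.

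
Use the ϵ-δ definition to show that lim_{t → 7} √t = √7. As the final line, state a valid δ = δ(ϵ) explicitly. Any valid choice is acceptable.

δ = min(7, √7·ϵ)

Fix ϵ > 0. We want δ > 0 such that 0 < |t − 7| < δ implies |√t − √7| < ϵ.
Multiplying by the conjugate, |√t − √7| = |t − 7|/(√t + √7).
Restrict δ ≤ 7 so that |t − 7| < 7 forces t > 0, and then √t + √7 > √7.
Hence |√t − √7| < |t − 7|/√7, which is < ϵ once |t − 7| < √7·ϵ.
Take δ = min(7, √7·ϵ). If 0 < |t − 7| < δ then t > 0 and |√t − √7| < |t − 7|/√7 < ϵ.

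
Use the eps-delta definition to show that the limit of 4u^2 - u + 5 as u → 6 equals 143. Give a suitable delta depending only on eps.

delta = min(1, eps/51)

Let eps > 0. We want delta > 0 such that 0 < |u − 6| < delta implies |(4u^2 - u + 5) − 143| < eps.
(4u^2 - u + 5) − 143 = 4u^2 - u - 138 = (u − 6)(4u + 23).
So |(4u^2 - u + 5) − 143| = |u − 6|·|4u + 23|.
Require delta ≤ 1. Then |u − 6| < 1 gives |u| < 7, and by the triangle inequality |4u + 23| ≤ 4·7 + 23 = 51.
Hence |(4u^2 - u + 5) − 143| ≤ 51|u − 6| < eps provided |u − 6| < eps/51.
Take delta = min(1, eps/51). Then 0 < |u − 6| < delta gives both |u − 6| < 1 and |u − 6| < eps/51, so |(4u^2 - u + 5) − 143| < eps.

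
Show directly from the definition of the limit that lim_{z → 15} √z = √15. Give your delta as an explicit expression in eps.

delta = min(15, √15·eps)

Suppose eps > 0. We want delta > 0 such that 0 < |z − 15| < delta implies |√z − √15| < eps.
Rationalise: √z − √15 = (z − 15)/(√z + √15), so |√z − √15| = |z − 15|/(√z + √15).
Restrict delta ≤ 15 so that |z − 15| < 15 forces z > 0, and then √z + √15 > √15.
Hence |√z − √15| < |z − 15|/√15, which is < eps once |z − 15| < √15·eps.
Take delta = min(15, √15·eps). If 0 < |z − 15| < delta then z > 0 and |√z − √15| < |z − 15|/√15 < eps.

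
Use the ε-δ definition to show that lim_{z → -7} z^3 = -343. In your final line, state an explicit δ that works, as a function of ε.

Let ε > 0 be given. We seek δ > 0 with 0 < |z + 7| < δ ⇒ |z^3 + 343| < ε.
Factor: z^3 + 343 = (z + 7)(z^2 - 7z + 49), so |z^3 + 343| = |z + 7|·|z^2 - 7z + 49|.
Impose δ ≤ 1 so that |z| < 8; then |z^2 - 7z + 49| ≤ 169.
Hence |z^3 + 343| ≤ 169|z + 7|, which is < ε once |z + 7| < ε/169.
Take δ = min(1, ε/169). If 0 < |z + 7| < δ then both bounds hold and |z^3 + 343| ≤ 169|z + 7| < 169·(ε/169) = ε.

δ = min(1, ε/169)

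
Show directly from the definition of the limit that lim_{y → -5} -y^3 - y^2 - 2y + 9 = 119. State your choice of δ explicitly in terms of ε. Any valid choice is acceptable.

Suppose ε > 0. We want δ > 0 such that 0 < |y + 5| < δ implies |(-y^3 - y^2 - 2y + 9) − 119| < ε.
(-y^3 - y^2 - 2y + 9) − 119 = -y^3 - y^2 - 2y - 110 = (y + 5)(-y^2 + 4y - 22).
So |(-y^3 - y^2 - 2y + 9) − 119| = |y + 5|·|-y^2 + 4y - 22|.
Assume first that |y + 5| < 1, so |y| < 6. Then |-y^2 + 4y - 22| ≤ 6^2 + 4·6 + 22 = 82.
Hence |(-y^3 - y^2 - 2y + 9) − 119| ≤ 82|y + 5| < ε provided |y + 5| < ε/82.
Choosing δ = min(1, ε/82) ensures both conditions, hence |(-y^3 - y^2 - 2y + 9) − 119| < ε.

δ = min(1, ε/82)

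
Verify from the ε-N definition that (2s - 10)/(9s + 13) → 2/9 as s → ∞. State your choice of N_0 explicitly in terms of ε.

Suppose ε > 0. We seek N_0 > 0 such that s > N_0 implies |(2s - 10)/(9s + 13) − (2/9)| < ε.
(2s - 10)/(9s + 13) − (2/9) = (9(2s - 10) − 2(9s + 13)) / (9(9s + 13)) = -116/(9(9s + 13)).
For s > 0 we have 9s + 13 > 9s, so |(2s - 10)/(9s + 13) − (2/9)| = 116/(9(9s + 13)) < 116/(9·9s) = (116/81)/s.
Thus |(2s - 10)/(9s + 13) − (2/9)| < ε whenever s > (116/81)/ε.
Take N_0 = (116/81)/ε. If s > N_0 then |(2s - 10)/(9s + 13) − (2/9)| < (116/81)/s < ε.

N_0 = (116/81)/ε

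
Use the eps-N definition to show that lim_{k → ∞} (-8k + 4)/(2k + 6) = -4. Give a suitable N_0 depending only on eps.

N_0 = 14/eps

Let eps > 0 be given. For k ≥ 1, |(-8k + 4)/(2k + 6) + 4| = |56|/(2(2k + 6)) = 56/(2(2k + 6)).
Since 2k + 6 ≥ 2k for k ≥ 1, this is ≤ 56/(2·2k) = 14/k.
So |(-8k + 4)/(2k + 6) + 4| < eps whenever k > 14/eps.
Take N_0 = 14/eps. If k > N_0 then |(-8k + 4)/(2k + 6) + 4| ≤ 14/k < eps.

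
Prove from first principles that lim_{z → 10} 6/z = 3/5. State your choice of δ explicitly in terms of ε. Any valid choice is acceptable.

δ = min(5, (25/3)ε)

Let ε > 0. We seek δ > 0 such that 0 < |z − 10| < δ implies |6/z − (3/5)| < ε.
|6/z − (3/5)| = 6·|10 − z|/(10·|z|) = 6|z − 10|/(10|z|).
Require δ ≤ 5 so that |z| > 10 − 5 = 5, hence 10|z| > 50.
Then |6/z − (3/5)| < 6|z − 10|/50, which is < ε when |z − 10| < (25/3)ε.
Take δ = min(5, (25/3)ε). Then 0 < |z − 10| < δ gives both |z − 10| < 5 and |z − 10| < (25/3)ε, so |6/z − (3/5)| < ε.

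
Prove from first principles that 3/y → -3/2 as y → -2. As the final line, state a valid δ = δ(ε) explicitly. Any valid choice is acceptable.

δ = min(1, (2/3)ε)

Let ε > 0. We seek δ > 0 such that 0 < |y + 2| < δ implies |3/y + 3/2| < ε.
|3/y + 3/2| = 3·|-2 − y|/(2·|y|) = 3|y + 2|/(2|y|).
Restrict δ ≤ 1. Then |y + 2| < 1 gives |y| > 1, so 2|y| > 2.
Then |3/y + 3/2| < 3|y + 2|/2, which is < ε when |y + 2| < (2/3)ε.
Take δ = min(1, (2/3)ε). Then 0 < |y + 2| < δ gives both |y + 2| < 1 and |y + 2| < (2/3)ε, so |3/y + 3/2| < ε.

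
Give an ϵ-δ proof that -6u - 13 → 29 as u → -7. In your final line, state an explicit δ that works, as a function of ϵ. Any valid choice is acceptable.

δ = ϵ/6

Let ϵ > 0 be given. We need δ > 0 so that 0 < |u + 7| < δ implies |(-6u - 13) − 29| < ϵ.
|(-6u - 13) − 29| = |-6u - 42| = 6|u + 7|.
So 6|u + 7| < ϵ exactly when |u + 7| < ϵ/6.
Choosing δ = ϵ/6 gives |(-6u - 13) − 29| = 6|u + 7| < ϵ whenever |u + 7| < δ.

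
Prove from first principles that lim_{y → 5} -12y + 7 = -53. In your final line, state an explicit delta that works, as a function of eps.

delta = eps/12

Let eps > 0. We need delta > 0 so that 0 < |y − 5| < delta implies |(-12y + 7) + 53| < eps.
|(-12y + 7) + 53| = |-12y + 60| = 12|y − 5|.
Thus it suffices that |y − 5| < eps/12.
Take delta = eps/12. If 0 < |y − 5| < delta then |(-12y + 7) + 53| = 12|y − 5| < 12·(eps/12) = eps.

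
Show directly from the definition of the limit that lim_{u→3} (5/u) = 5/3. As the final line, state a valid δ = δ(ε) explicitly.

δ = min(3/2, (9/10)ε)

Suppose ε > 0. We seek δ > 0 such that 0 < |u − 3| < δ implies |5/u − (5/3)| < ε.
|5/u − (5/3)| = 5·|3 − u|/(3·|u|) = 5|u − 3|/(3|u|).
Restrict δ ≤ 3/2. Then |u − 3| < 3/2 gives |u| > 3/2, so 3|u| > 9/2.
Then |5/u − (5/3)| < 5|u − 3|/(9/2), which is < ε when |u − 3| < (9/10)ε.
Take δ = min(3/2, (9/10)ε). Then 0 < |u − 3| < δ gives both |u − 3| < 3/2 and |u − 3| < (9/10)ε, so |5/u − (5/3)| < ε.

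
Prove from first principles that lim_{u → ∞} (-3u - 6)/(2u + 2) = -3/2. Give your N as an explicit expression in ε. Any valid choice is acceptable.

Let ε > 0 be given. We seek N > 0 such that u > N implies |(-3u - 6)/(2u + 2) + 3/2| < ε.
(-3u - 6)/(2u + 2) + 3/2 = (2(-3u - 6) − (-3)(2u + 2)) / (2(2u + 2)) = -6/(2(2u + 2)).
For u > 0 we have 2u + 2 > 2u, so |(-3u - 6)/(2u + 2) + 3/2| = 6/(2(2u + 2)) < 6/(2·2u) = (3/2)/u.
Thus |(-3u - 6)/(2u + 2) + 3/2| < ε whenever u > (3/2)/ε.
Take N = (3/2)/ε. If u > N then |(-3u - 6)/(2u + 2) + 3/2| < (3/2)/u < ε.

N = (3/2)/ε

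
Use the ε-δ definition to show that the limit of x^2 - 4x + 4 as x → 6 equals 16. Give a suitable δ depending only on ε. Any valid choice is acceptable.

Let ε > 0 be given. We want δ > 0 such that 0 < |x − 6| < δ implies |(x^2 - 4x + 4) − 16| < ε.
(x^2 - 4x + 4) − 16 = x^2 - 4x - 12 = (x − 6)(x + 2).
So |(x^2 - 4x + 4) − 16| = |x − 6|·|x + 2|.
Assume first that |x − 6| < 1, so |x| < 7. Then |x + 2| ≤ 7 + 2 = 9.
Hence |(x^2 - 4x + 4) − 16| ≤ 9|x − 6| < ε provided |x − 6| < ε/9.
Take δ = min(1, ε/9). Then 0 < |x − 6| < δ gives both |x − 6| < 1 and |x − 6| < ε/9, so |(x^2 - 4x + 4) − 16| < ε.

δ = min(1, ε/9)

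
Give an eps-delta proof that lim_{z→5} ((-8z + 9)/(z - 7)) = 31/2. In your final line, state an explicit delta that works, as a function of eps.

delta = min(1, (2/47)eps)

Let eps > 0 be given. We want delta > 0 with 0 < |z − 5| < delta ⇒ |(-8z + 9)/(z - 7) − (31/2)| < eps.
Combining over a common denominator, (-8z + 9)/(z - 7) − (31/2) = [(-8z + 9)·(-2) − (-31)·(z - 7)] / [(-2)·(z - 7)] = 47(z − 5) / ((-2)(z - 7)).
So |(-8z + 9)/(z - 7) − (31/2)| = 47|z − 5| / (2·|z − 7|).
Require delta ≤ 1, so |z − 7| ≥ |-2| − |z − 5| > 2 − 1 = 1.
Hence |(-8z + 9)/(z - 7) − (31/2)| < 47|z − 5|/(2·1) = (47/2)|z − 5|, which is < eps once |z − 5| < (2/47)eps.
Take delta = min(1, (2/47)eps). Then 0 < |z − 5| < delta forces both bounds, so |(-8z + 9)/(z - 7) − (31/2)| < eps.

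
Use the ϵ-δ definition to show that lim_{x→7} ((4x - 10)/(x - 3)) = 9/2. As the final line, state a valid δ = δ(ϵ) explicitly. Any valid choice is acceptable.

δ = min(2, 4ϵ)

Let ϵ > 0. We want δ > 0 with 0 < |x − 7| < δ ⇒ |(4x - 10)/(x - 3) − (9/2)| < ϵ.
Combining over a common denominator, (4x - 10)/(x - 3) − (9/2) = [(4x - 10)·4 − 18·(x - 3)] / [4·(x - 3)] = -2(x − 7) / (4(x - 3)).
So |(4x - 10)/(x - 3) − (9/2)| = 2|x − 7| / (4·|x − 3|).
Require δ ≤ 2, so |x − 3| ≥ |4| − |x − 7| > 4 − 2 = 2.
Hence |(4x - 10)/(x - 3) − (9/2)| < 2|x − 7|/(4·2) = (1/4)|x − 7|, which is < ϵ once |x − 7| < 4ϵ.
Take δ = min(2, 4ϵ). Then 0 < |x − 7| < δ forces both bounds, so |(4x - 10)/(x - 3) − (9/2)| < ϵ.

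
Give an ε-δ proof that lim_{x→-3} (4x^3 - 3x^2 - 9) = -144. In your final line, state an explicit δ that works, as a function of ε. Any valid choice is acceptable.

Fix ε > 0. We want δ > 0 such that 0 < |x + 3| < δ implies |(4x^3 - 3x^2 - 9) + 144| < ε.
(4x^3 - 3x^2 - 9) + 144 = 4x^3 - 3x^2 + 135 = (x + 3)(4x^2 - 15x + 45).
So |(4x^3 - 3x^2 - 9) + 144| = |x + 3|·|4x^2 - 15x + 45|.
Assume first that |x + 3| < 2, so |x| < 5. Then |4x^2 - 15x + 45| ≤ 4·5^2 + 15·5 + 45 = 220.
Hence |(4x^3 - 3x^2 - 9) + 144| ≤ 220|x + 3| < ε provided |x + 3| < ε/220.
Take δ = min(2, ε/220). Then 0 < |x + 3| < δ gives both |x + 3| < 2 and |x + 3| < ε/220, so |(4x^3 - 3x^2 - 9) + 144| < ε.

δ = min(2, ε/220)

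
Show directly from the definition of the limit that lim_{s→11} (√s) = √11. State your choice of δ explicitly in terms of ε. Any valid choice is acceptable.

δ = min(11, √11·ε)

Let ε > 0 be given. We want δ > 0 such that 0 < |s − 11| < δ implies |√s − √11| < ε.
Multiplying by the conjugate, |√s − √11| = |s − 11|/(√s + √11).
Restrict δ ≤ 11 so that |s − 11| < 11 forces s > 0, and then √s + √11 > √11.
Hence |√s − √11| < |s − 11|/√11, which is < ε once |s − 11| < √11·ε.
Take δ = min(11, √11·ε). If 0 < |s − 11| < δ then s > 0 and |√s − √11| < |s − 11|/√11 < ε.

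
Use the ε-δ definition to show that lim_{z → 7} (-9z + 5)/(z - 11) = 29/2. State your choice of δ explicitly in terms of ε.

δ = min(2, (4/47)ε)

Fix ε > 0. We want δ > 0 with 0 < |z − 7| < δ ⇒ |(-9z + 5)/(z - 11) − (29/2)| < ε.
Combining over a common denominator, (-9z + 5)/(z - 11) − (29/2) = [(-9z + 5)·(-4) − (-58)·(z - 11)] / [(-4)·(z - 11)] = 94(z − 7) / ((-4)(z - 11)).
So |(-9z + 5)/(z - 11) − (29/2)| = 94|z − 7| / (4·|z − 11|).
Restrict δ ≤ 2. Then |z − 7| < 2 gives |z − 11| = |(z − 7) + (-4)| ≥ 4 − 2 = 2.
Hence |(-9z + 5)/(z - 11) − (29/2)| < 94|z − 7|/(4·2) = (47/4)|z − 7|, which is < ε once |z − 7| < (4/47)ε.
Take δ = min(2, (4/47)ε). Then 0 < |z − 7| < δ forces both bounds, so |(-9z + 5)/(z - 11) − (29/2)| < ε.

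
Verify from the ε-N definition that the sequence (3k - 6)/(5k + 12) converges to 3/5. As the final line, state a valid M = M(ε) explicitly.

M = (66/25)/ε

Let ε > 0 be given. For k ≥ 1, |(3k - 6)/(5k + 12) − (3/5)| = |-66|/(5(5k + 12)) = 66/(5(5k + 12)).
Since 5k + 12 ≥ 5k for k ≥ 1, this is ≤ 66/(5·5k) = (66/25)/k.
So |(3k - 6)/(5k + 12) − (3/5)| < ε whenever k > (66/25)/ε.
Take M = (66/25)/ε. If k > M then |(3k - 6)/(5k + 12) − (3/5)| ≤ (66/25)/k < ε.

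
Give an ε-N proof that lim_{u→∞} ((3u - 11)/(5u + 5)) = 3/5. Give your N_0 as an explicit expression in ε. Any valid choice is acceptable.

Fix ε > 0. We seek N_0 > 0 such that u > N_0 implies |(3u - 11)/(5u + 5) − (3/5)| < ε.
(3u - 11)/(5u + 5) − (3/5) = (5(3u - 11) − 3(5u + 5)) / (5(5u + 5)) = -70/(5(5u + 5)).
For u > 0 we have 5u + 5 > 5u, so |(3u - 11)/(5u + 5) − (3/5)| = 70/(5(5u + 5)) < 70/(5·5u) = (14/5)/u.
Thus |(3u - 11)/(5u + 5) − (3/5)| < ε whenever u > (14/5)/ε.
Take N_0 = (14/5)/ε. If u > N_0 then |(3u - 11)/(5u + 5) − (3/5)| < (14/5)/u < ε.

N_0 = (14/5)/ε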